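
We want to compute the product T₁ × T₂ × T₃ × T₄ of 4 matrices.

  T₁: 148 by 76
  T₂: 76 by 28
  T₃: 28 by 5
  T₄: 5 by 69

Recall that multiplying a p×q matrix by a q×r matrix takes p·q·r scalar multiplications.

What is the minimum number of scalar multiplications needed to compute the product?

117940

Adjacent pairs: T₁T₂ = 148·76·28 = 314944; T₂T₃ = 76·28·5 = 10640; T₃T₄ = 28·5·69 = 9660.
Length 3: T₁..T₃: k=1: 0+10640+148·76·5=66880; k=2: 314944+0+148·28·5=335664 → min 66880 | T₂..T₄: k=2: 0+9660+76·28·69=156492; k=3: 10640+0+76·5·69=36860 → min 36860.
Length 4: T₁..T₄: k=1: 0+36860+148·76·69=812972; k=2: 314944+9660+148·28·69=610540; k=3: 66880+0+148·5·69=117940 → min 117940.
Optimal order: ((T₁ × (T₂ × T₃)) × T₄) with cost 117940.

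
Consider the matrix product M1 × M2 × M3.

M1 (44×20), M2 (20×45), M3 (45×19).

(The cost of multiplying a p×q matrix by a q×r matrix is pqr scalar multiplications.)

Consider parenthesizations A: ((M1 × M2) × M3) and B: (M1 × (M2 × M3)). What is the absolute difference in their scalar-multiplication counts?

Order A = ((M1 × M2) × M3): (M1 × M2): 44×20 by 20×45 → 44×45, cost 44·20·45 = 39600; ((M1 × M2) × M3): 44×45 by 45×19 → 44×19, cost 44·45·19 = 37620; cumulative 77220. Total 77220.
Order B = (M1 × (M2 × M3)): (M2 × M3): 20×45 by 45×19 → 20×19, cost 20·45·19 = 17100; (M1 × (M2 × M3)): 44×20 by 20×19 → 44×19, cost 44·20·19 = 16720; cumulative 33820. Total 33820.
Difference: |77220 − 33820| = 43400.

43400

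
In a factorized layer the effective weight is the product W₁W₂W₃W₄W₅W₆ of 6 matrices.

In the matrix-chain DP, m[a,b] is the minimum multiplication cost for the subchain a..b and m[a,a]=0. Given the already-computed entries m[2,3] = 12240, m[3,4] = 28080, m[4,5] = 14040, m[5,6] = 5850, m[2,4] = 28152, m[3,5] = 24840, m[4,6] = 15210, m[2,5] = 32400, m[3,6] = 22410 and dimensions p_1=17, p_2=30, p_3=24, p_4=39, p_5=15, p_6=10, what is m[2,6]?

27510

m[2,6] = min over k∈[2,5] of m[2,k]+m[k+1,6]+p_{1}·p_k·p_{6}.
k=2: 0 + 22410 + 17·30·10 = 27510; k=3: 12240 + 15210 + 17·24·10 = 31530; k=4: 28152 + 5850 + 17·39·10 = 40632; k=5: 32400 + 0 + 17·15·10 = 34950.
Minimum: 27510 at k=2.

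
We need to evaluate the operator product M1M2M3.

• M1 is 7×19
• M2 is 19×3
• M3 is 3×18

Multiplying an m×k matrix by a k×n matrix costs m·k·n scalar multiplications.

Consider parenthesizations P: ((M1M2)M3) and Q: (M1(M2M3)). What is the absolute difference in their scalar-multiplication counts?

2643

Order P = ((M1M2)M3): (M1M2): 7×19 by 19×3 → 7×3, cost 7·19·3 = 399; ((M1M2)M3): 7×3 by 3×18 → 7×18, cost 7·3·18 = 378; cumulative 777. Total 777.
Order Q = (M1(M2M3)): (M2M3): 19×3 by 3×18 → 19×18, cost 19·3·18 = 1026; (M1(M2M3)): 7×19 by 19×18 → 7×18, cost 7·19·18 = 2394; cumulative 3420. Total 3420.
Difference: |777 − 3420| = 2643.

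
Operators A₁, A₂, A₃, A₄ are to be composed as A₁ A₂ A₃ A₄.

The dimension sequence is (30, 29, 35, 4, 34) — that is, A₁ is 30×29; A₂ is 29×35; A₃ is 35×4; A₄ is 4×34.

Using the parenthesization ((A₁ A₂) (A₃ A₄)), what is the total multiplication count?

(A₁ A₂): 30×29 by 29×35 → 30×35, cost 30·29·35 = 30450
(A₃ A₄): 35×4 by 4×34 → 35×34, cost 35·4·34 = 4760
((A₁ A₂) (A₃ A₄)): 30×35 by 35×34 → 30×34, cost 30·35·34 = 35700; cumulative 70910
Total: 70910 scalar multiplications.

70910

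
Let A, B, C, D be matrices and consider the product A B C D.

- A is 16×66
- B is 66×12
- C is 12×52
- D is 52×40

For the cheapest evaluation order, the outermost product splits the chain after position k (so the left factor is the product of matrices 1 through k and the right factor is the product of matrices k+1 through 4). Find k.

Adjacent pairs: AB = 16·66·12 = 12672; BC = 66·12·52 = 41184; CD = 12·52·40 = 24960.
Length 3: A..C: k=1: 0+41184+16·66·52=96096; k=2: 12672+0+16·12·52=22656 → min 22656 | B..D: k=2: 0+24960+66·12·40=56640; k=3: 41184+0+66·52·40=178464 → min 56640.
Top-level splits: k=1: (A..A)·(B..D) → 0+56640+16·66·40 = 98880; k=2: (A..B)·(C..D) → 12672+24960+16·12·40 = 45312; k=3: (A..C)·(D..D) → 22656+0+16·52·40 = 55936.
Best split is after B, i.e. k = 2.

2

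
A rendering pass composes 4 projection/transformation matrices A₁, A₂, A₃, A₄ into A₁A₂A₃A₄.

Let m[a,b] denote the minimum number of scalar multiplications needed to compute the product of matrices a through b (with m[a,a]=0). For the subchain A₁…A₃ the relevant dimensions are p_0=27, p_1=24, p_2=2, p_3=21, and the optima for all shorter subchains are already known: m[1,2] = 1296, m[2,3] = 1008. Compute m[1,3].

m[1,3] = min over k∈[1,2] of m[1,k]+m[k+1,3]+p_{0}·p_k·p_{3}.
k=1: 0 + 1008 + 27·24·21 = 14616; k=2: 1296 + 0 + 27·2·21 = 2430.
Minimum: 2430 at k=2.

2430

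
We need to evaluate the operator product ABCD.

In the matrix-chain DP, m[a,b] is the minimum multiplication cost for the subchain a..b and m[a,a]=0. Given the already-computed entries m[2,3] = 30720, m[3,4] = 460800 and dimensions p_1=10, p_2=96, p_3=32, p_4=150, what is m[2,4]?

m[2,4] = min over k∈[2,3] of m[2,k]+m[k+1,4]+p_{1}·p_k·p_{4}.
k=2: 0 + 460800 + 10·96·150 = 604800; k=3: 30720 + 0 + 10·32·150 = 78720.
Minimum: 78720 at k=3.

78720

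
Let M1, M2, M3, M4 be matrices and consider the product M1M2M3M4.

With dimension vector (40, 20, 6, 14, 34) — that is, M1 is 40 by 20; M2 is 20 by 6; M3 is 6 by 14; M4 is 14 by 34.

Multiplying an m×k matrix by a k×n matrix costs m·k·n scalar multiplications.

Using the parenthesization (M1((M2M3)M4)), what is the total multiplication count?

(M2M3): 20×6 by 6×14 → 20×14, cost 20·6·14 = 1680
((M2M3)M4): 20×14 by 14×34 → 20×34, cost 20·14·34 = 9520; cumulative 11200
(M1((M2M3)M4)): 40×20 by 20×34 → 40×34, cost 40·20·34 = 27200; cumulative 38400
Total: 38400 scalar multiplications.

38400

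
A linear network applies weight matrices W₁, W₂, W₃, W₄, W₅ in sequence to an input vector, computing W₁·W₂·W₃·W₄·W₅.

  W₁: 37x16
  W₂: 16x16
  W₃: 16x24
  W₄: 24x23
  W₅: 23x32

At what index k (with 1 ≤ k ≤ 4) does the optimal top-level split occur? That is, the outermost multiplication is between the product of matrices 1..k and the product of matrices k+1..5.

1

Adjacent pairs: W₁W₂ = 37·16·16 = 9472; W₂W₃ = 16·16·24 = 6144; W₃W₄ = 16·24·23 = 8832; W₄W₅ = 24·23·32 = 17664.
Length 3: W₁..W₃: k=1: 0+6144+37·16·24=20352; k=2: 9472+0+37·16·24=23680 → min 20352 | W₂..W₄: k=2: 0+8832+16·16·23=14720; k=3: 6144+0+16·24·23=14976 → min 14720 | W₃..W₅: k=3: 0+17664+16·24·32=29952; k=4: 8832+0+16·23·32=20608 → min 20608.
Length 4: W₁..W₄: k=1: 0+14720+37·16·23=28336; k=2: 9472+8832+37·16·23=31920; k=3: 20352+0+37·24·23=40776 → min 28336 | W₂..W₅: k=2: 0+20608+16·16·32=28800; k=3: 6144+17664+16·24·32=36096; k=4: 14720+0+16·23·32=26496 → min 26496.
Top-level splits: k=1: (W₁..W₁)·(W₂..W₅) → 0+26496+37·16·32 = 45440; k=2: (W₁..W₂)·(W₃..W₅) → 9472+20608+37·16·32 = 49024; k=3: (W₁..W₃)·(W₄..W₅) → 20352+17664+37·24·32 = 66432; k=4: (W₁..W₄)·(W₅..W₅) → 28336+0+37·23·32 = 55568.
Best split is after W₁, i.e. k = 1.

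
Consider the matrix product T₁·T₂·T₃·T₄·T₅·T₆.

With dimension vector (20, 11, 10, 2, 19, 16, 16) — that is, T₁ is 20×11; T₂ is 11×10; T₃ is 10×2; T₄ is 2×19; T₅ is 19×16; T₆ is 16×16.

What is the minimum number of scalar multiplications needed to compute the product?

2420

Adjacent pairs: T₁T₂ = 20·11·10 = 2200; T₂T₃ = 11·10·2 = 220; T₃T₄ = 10·2·19 = 380; T₄T₅ = 2·19·16 = 608; T₅T₆ = 19·16·16 = 4864.
Length 3: T₁..T₃: k=1: 0+220+20·11·2=660; k=2: 2200+0+20·10·2=2600 → min 660 | T₂..T₄: k=2: 0+380+11·10·19=2470; k=3: 220+0+11·2·19=638 → min 638 | T₃..T₅: k=3: 0+608+10·2·16=928; k=4: 380+0+10·19·16=3420 → min 928 | T₄..T₆: k=4: 0+4864+2·19·16=5472; k=5: 608+0+2·16·16=1120 → min 1120.
Length 4: T₁..T₄: k=1: 0+638+20·11·19=4818; k=2: 2200+380+20·10·19=6380; k=3: 660+0+20·2·19=1420 → min 1420 | T₂..T₅: k=2: 0+928+11·10·16=2688; k=3: 220+608+11·2·16=1180; k=4: 638+0+11·19·16=3982 → min 1180 | T₃..T₆: k=3: 0+1120+10·2·16=1440; k=4: 380+4864+10·19·16=8284; k=5: 928+0+10·16·16=3488 → min 1440.
Length 5: T₁..T₅: k=1: 0+1180+20·11·16=4700; k=2: 2200+928+20·10·16=6328; k=3: 660+608+20·2·16=1908; k=4: 1420+0+20·19·16=7500 → min 1908 | T₂..T₆: k=2: 0+1440+11·10·16=3200; k=3: 220+1120+11·2·16=1692; k=4: 638+4864+11·19·16=8846; k=5: 1180+0+11·16·16=3996 → min 1692.
Length 6: T₁..T₆: k=1: 0+1692+20·11·16=5212; k=2: 2200+1440+20·10·16=6840; k=3: 660+1120+20·2·16=2420; k=4: 1420+4864+20·19·16=12364; k=5: 1908+0+20·16·16=7028 → min 2420.
Optimal order: ((T₁·(T₂·T₃))·((T₄·T₅)·T₆)) with cost 2420.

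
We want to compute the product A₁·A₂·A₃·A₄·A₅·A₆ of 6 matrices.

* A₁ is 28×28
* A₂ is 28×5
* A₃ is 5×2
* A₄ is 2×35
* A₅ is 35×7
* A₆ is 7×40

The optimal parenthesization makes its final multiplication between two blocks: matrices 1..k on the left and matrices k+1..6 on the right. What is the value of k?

Adjacent pairs: A₁A₂ = 28·28·5 = 3920; A₂A₃ = 28·5·2 = 280; A₃A₄ = 5·2·35 = 350; A₄A₅ = 2·35·7 = 490; A₅A₆ = 35·7·40 = 9800.
Length 3: A₁..A₃: k=1: 0+280+28·28·2=1848; k=2: 3920+0+28·5·2=4200 → min 1848 | A₂..A₄: k=2: 0+350+28·5·35=5250; k=3: 280+0+28·2·35=2240 → min 2240 | A₃..A₅: k=3: 0+490+5·2·7=560; k=4: 350+0+5·35·7=1575 → min 560 | A₄..A₆: k=4: 0+9800+2·35·40=12600; k=5: 490+0+2·7·40=1050 → min 1050.
Length 4: A₁..A₄: k=1: 0+2240+28·28·35=29680; k=2: 3920+350+28·5·35=9170; k=3: 1848+0+28·2·35=3808 → min 3808 | A₂..A₅: k=2: 0+560+28·5·7=1540; k=3: 280+490+28·2·7=1162; k=4: 2240+0+28·35·7=9100 → min 1162 | A₃..A₆: k=3: 0+1050+5·2·40=1450; k=4: 350+9800+5·35·40=17150; k=5: 560+0+5·7·40=1960 → min 1450.
Length 5: A₁..A₅: k=1: 0+1162+28·28·7=6650; k=2: 3920+560+28·5·7=5460; k=3: 1848+490+28·2·7=2730; k=4: 3808+0+28·35·7=10668 → min 2730 | A₂..A₆: k=2: 0+1450+28·5·40=7050; k=3: 280+1050+28·2·40=3570; k=4: 2240+9800+28·35·40=51240; k=5: 1162+0+28·7·40=9002 → min 3570.
Top-level splits: k=1: (A₁..A₁)·(A₂..A₆) → 0+3570+28·28·40 = 34930; k=2: (A₁..A₂)·(A₃..A₆) → 3920+1450+28·5·40 = 10970; k=3: (A₁..A₃)·(A₄..A₆) → 1848+1050+28·2·40 = 5138; k=4: (A₁..A₄)·(A₅..A₆) → 3808+9800+28·35·40 = 52808; k=5: (A₁..A₅)·(A₆..A₆) → 2730+0+28·7·40 = 10570.
Best split is after A₃, i.e. k = 3.

3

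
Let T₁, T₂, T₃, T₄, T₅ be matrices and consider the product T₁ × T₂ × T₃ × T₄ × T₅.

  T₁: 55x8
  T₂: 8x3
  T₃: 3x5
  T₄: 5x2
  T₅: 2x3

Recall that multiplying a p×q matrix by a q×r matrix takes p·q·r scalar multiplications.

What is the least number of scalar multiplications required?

Adjacent pairs: T₁T₂ = 55·8·3 = 1320; T₂T₃ = 8·3·5 = 120; T₃T₄ = 3·5·2 = 30; T₄T₅ = 5·2·3 = 30.
Length 3: T₁..T₃: k=1: 0+120+55·8·5=2320; k=2: 1320+0+55·3·5=2145 → min 2145 | T₂..T₄: k=2: 0+30+8·3·2=78; k=3: 120+0+8·5·2=200 → min 78 | T₃..T₅: k=3: 0+30+3·5·3=75; k=4: 30+0+3·2·3=48 → min 48.
Length 4: T₁..T₄: k=1: 0+78+55·8·2=958; k=2: 1320+30+55·3·2=1680; k=3: 2145+0+55·5·2=2695 → min 958 | T₂..T₅: k=2: 0+48+8·3·3=120; k=3: 120+30+8·5·3=270; k=4: 78+0+8·2·3=126 → min 120.
Length 5: T₁..T₅: k=1: 0+120+55·8·3=1440; k=2: 1320+48+55·3·3=1863; k=3: 2145+30+55·5·3=3000; k=4: 958+0+55·2·3=1288 → min 1288.
Optimal order: ((T₁ × (T₂ × (T₃ × T₄))) × T₅) with cost 1288.

1288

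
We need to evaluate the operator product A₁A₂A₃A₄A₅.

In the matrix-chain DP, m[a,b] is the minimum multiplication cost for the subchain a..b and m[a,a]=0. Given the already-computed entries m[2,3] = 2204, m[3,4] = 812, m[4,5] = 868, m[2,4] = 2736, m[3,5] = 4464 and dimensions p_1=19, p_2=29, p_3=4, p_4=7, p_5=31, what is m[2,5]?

m[2,5] = min over k∈[2,4] of m[2,k]+m[k+1,5]+p_{1}·p_k·p_{5}.
k=2: 0 + 4464 + 19·29·31 = 21545; k=3: 2204 + 868 + 19·4·31 = 5428; k=4: 2736 + 0 + 19·7·31 = 6859.
Minimum: 5428 at k=3.

5428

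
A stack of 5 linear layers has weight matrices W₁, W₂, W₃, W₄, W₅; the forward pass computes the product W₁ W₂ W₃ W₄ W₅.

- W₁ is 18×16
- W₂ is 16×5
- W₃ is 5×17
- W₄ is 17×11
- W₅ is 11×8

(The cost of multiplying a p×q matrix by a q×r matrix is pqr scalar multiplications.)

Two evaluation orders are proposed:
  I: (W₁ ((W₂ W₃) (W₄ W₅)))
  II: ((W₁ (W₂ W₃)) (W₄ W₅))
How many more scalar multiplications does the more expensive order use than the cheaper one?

Order I = (W₁ ((W₂ W₃) (W₄ W₅))): (W₂ W₃): 16×5 by 5×17 → 16×17, cost 16·5·17 = 1360; (W₄ W₅): 17×11 by 11×8 → 17×8, cost 17·11·8 = 1496; ((W₂ W₃) (W₄ W₅)): 16×17 by 17×8 → 16×8, cost 16·17·8 = 2176; cumulative 5032; (W₁ ((W₂ W₃) (W₄ W₅))): 18×16 by 16×8 → 18×8, cost 18·16·8 = 2304; cumulative 7336. Total 7336.
Order II = ((W₁ (W₂ W₃)) (W₄ W₅)): (W₂ W₃): 16×5 by 5×17 → 16×17, cost 16·5·17 = 1360; (W₁ (W₂ W₃)): 18×16 by 16×17 → 18×17, cost 18·16·17 = 4896; cumulative 6256; (W₄ W₅): 17×11 by 11×8 → 17×8, cost 17·11·8 = 1496; ((W₁ (W₂ W₃)) (W₄ W₅)): 18×17 by 17×8 → 18×8, cost 18·17·8 = 2448; cumulative 10200. Total 10200.
Difference: |7336 − 10200| = 2864.

2864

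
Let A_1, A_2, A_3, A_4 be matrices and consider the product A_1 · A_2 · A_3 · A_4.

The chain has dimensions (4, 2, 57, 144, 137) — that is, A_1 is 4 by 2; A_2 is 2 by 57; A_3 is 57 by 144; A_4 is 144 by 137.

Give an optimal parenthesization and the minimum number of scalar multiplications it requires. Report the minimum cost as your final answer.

Adjacent pairs: A_1A_2 = 4·2·57 = 456; A_2A_3 = 2·57·144 = 16416; A_3A_4 = 57·144·137 = 1124496.
Length 3: A_1..A_3: k=1: 0+16416+4·2·144=17568; k=2: 456+0+4·57·144=33288 → min 17568 | A_2..A_4: k=2: 0+1124496+2·57·137=1140114; k=3: 16416+0+2·144·137=55872 → min 55872.
Length 4: A_1..A_4: k=1: 0+55872+4·2·137=56968; k=2: 456+1124496+4·57·137=1156188; k=3: 17568+0+4·144·137=96480 → min 56968.
Optimal parenthesization: (A_1 · ((A_2 · A_3) · A_4)) with cost 56968.

56968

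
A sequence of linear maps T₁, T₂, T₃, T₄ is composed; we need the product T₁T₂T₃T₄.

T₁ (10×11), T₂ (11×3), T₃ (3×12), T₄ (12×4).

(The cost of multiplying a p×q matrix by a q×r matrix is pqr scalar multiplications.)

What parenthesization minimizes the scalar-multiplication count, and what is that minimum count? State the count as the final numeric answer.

594

Adjacent pairs: T₁T₂ = 10·11·3 = 330; T₂T₃ = 11·3·12 = 396; T₃T₄ = 3·12·4 = 144.
Length 3: T₁..T₃: k=1: 0+396+10·11·12=1716; k=2: 330+0+10·3·12=690 → min 690 | T₂..T₄: k=2: 0+144+11·3·4=276; k=3: 396+0+11·12·4=924 → min 276.
Length 4: T₁..T₄: k=1: 0+276+10·11·4=716; k=2: 330+144+10·3·4=594; k=3: 690+0+10·12·4=1170 → min 594.
Optimal parenthesization: ((T₁T₂)(T₃T₄)) with cost 594.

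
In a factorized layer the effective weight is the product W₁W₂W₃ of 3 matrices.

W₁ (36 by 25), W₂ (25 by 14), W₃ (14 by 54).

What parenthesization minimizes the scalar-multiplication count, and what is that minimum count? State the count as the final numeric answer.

39816

(W₁(W₂W₃)): cost 67500.
((W₁W₂)W₃): cost 39816.
Optimal: ((W₁W₂)W₃) with cost 39816.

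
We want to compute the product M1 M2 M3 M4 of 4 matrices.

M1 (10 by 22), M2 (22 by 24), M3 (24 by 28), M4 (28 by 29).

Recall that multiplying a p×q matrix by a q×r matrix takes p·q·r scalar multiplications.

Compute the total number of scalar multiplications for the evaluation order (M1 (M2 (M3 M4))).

(M3 M4): 24×28 by 28×29 → 24×29, cost 24·28·29 = 19488
(M2 (M3 M4)): 22×24 by 24×29 → 22×29, cost 22·24·29 = 15312; cumulative 34800
(M1 (M2 (M3 M4))): 10×22 by 22×29 → 10×29, cost 10·22·29 = 6380; cumulative 41180
Total: 41180 scalar multiplications.

41180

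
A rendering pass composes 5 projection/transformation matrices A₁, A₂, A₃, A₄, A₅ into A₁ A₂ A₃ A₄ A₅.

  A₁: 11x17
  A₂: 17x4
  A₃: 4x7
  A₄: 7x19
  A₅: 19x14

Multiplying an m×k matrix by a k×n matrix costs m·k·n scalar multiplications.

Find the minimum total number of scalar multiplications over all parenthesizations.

2960

Adjacent pairs: A₁A₂ = 11·17·4 = 748; A₂A₃ = 17·4·7 = 476; A₃A₄ = 4·7·19 = 532; A₄A₅ = 7·19·14 = 1862.
Length 3: A₁..A₃: k=1: 0+476+11·17·7=1785; k=2: 748+0+11·4·7=1056 → min 1056 | A₂..A₄: k=2: 0+532+17·4·19=1824; k=3: 476+0+17·7·19=2737 → min 1824 | A₃..A₅: k=3: 0+1862+4·7·14=2254; k=4: 532+0+4·19·14=1596 → min 1596.
Length 4: A₁..A₄: k=1: 0+1824+11·17·19=5377; k=2: 748+532+11·4·19=2116; k=3: 1056+0+11·7·19=2519 → min 2116 | A₂..A₅: k=2: 0+1596+17·4·14=2548; k=3: 476+1862+17·7·14=4004; k=4: 1824+0+17·19·14=6346 → min 2548.
Length 5: A₁..A₅: k=1: 0+2548+11·17·14=5166; k=2: 748+1596+11·4·14=2960; k=3: 1056+1862+11·7·14=3996; k=4: 2116+0+11·19·14=5042 → min 2960.
Optimal order: ((A₁ A₂) ((A₃ A₄) A₅)) with cost 2960.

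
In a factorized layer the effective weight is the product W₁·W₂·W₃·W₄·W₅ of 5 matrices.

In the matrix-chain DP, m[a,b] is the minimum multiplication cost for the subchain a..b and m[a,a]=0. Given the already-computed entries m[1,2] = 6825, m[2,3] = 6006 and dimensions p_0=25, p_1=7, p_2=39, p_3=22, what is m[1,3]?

m[1,3] = min over k∈[1,2] of m[1,k]+m[k+1,3]+p_{0}·p_k·p_{3}.
k=1: 0 + 6006 + 25·7·22 = 9856; k=2: 6825 + 0 + 25·39·22 = 28275.
Minimum: 9856 at k=1.

9856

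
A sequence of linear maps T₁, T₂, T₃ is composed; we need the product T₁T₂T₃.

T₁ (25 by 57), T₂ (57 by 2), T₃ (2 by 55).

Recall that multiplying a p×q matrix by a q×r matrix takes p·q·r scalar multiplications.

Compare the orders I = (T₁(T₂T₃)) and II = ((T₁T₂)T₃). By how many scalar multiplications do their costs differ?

79045

Order I = (T₁(T₂T₃)): (T₂T₃): 57×2 by 2×55 → 57×55, cost 57·2·55 = 6270; (T₁(T₂T₃)): 25×57 by 57×55 → 25×55, cost 25·57·55 = 78375; cumulative 84645. Total 84645.
Order II = ((T₁T₂)T₃): (T₁T₂): 25×57 by 57×2 → 25×2, cost 25·57·2 = 2850; ((T₁T₂)T₃): 25×2 by 2×55 → 25×55, cost 25·2·55 = 2750; cumulative 5600. Total 5600.
Difference: |84645 − 5600| = 79045.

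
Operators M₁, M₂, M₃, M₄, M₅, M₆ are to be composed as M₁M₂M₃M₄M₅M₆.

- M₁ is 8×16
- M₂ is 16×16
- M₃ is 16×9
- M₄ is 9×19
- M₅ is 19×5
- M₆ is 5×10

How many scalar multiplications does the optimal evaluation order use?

3895

Adjacent pairs: M₁M₂ = 8·16·16 = 2048; M₂M₃ = 16·16·9 = 2304; M₃M₄ = 16·9·19 = 2736; M₄M₅ = 9·19·5 = 855; M₅M₆ = 19·5·10 = 950.
Length 3: M₁..M₃: k=1: 0+2304+8·16·9=3456; k=2: 2048+0+8·16·9=3200 → min 3200 | M₂..M₄: k=2: 0+2736+16·16·19=7600; k=3: 2304+0+16·9·19=5040 → min 5040 | M₃..M₅: k=3: 0+855+16·9·5=1575; k=4: 2736+0+16·19·5=4256 → min 1575 | M₄..M₆: k=4: 0+950+9·19·10=2660; k=5: 855+0+9·5·10=1305 → min 1305.
Length 4: M₁..M₄: k=1: 0+5040+8·16·19=7472; k=2: 2048+2736+8·16·19=7216; k=3: 3200+0+8·9·19=4568 → min 4568 | M₂..M₅: k=2: 0+1575+16·16·5=2855; k=3: 2304+855+16·9·5=3879; k=4: 5040+0+16·19·5=6560 → min 2855 | M₃..M₆: k=3: 0+1305+16·9·10=2745; k=4: 2736+950+16·19·10=6726; k=5: 1575+0+16·5·10=2375 → min 2375.
Length 5: M₁..M₅: k=1: 0+2855+8·16·5=3495; k=2: 2048+1575+8·16·5=4263; k=3: 3200+855+8·9·5=4415; k=4: 4568+0+8·19·5=5328 → min 3495 | M₂..M₆: k=2: 0+2375+16·16·10=4935; k=3: 2304+1305+16·9·10=5049; k=4: 5040+950+16·19·10=9030; k=5: 2855+0+16·5·10=3655 → min 3655.
Length 6: M₁..M₆: k=1: 0+3655+8·16·10=4935; k=2: 2048+2375+8·16·10=5703; k=3: 3200+1305+8·9·10=5225; k=4: 4568+950+8·19·10=7038; k=5: 3495+0+8·5·10=3895 → min 3895.
Optimal order: ((M₁(M₂(M₃(M₄M₅))))M₆) with cost 3895.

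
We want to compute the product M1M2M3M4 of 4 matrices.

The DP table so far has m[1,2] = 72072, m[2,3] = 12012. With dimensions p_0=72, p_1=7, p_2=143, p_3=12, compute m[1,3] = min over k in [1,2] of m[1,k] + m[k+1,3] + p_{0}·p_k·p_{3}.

m[1,3] = min over k∈[1,2] of m[1,k]+m[k+1,3]+p_{0}·p_k·p_{3}.
k=1: 0 + 12012 + 72·7·12 = 18060; k=2: 72072 + 0 + 72·143·12 = 195624.
Minimum: 18060 at k=1.

18060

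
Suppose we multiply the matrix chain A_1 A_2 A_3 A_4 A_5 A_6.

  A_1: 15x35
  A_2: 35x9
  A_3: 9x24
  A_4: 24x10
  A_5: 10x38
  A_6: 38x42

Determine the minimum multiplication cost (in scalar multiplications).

30339

Adjacent pairs: A_1A_2 = 15·35·9 = 4725; A_2A_3 = 35·9·24 = 7560; A_3A_4 = 9·24·10 = 2160; A_4A_5 = 24·10·38 = 9120; A_5A_6 = 10·38·42 = 15960.
Length 3: A_1..A_3: k=1: 0+7560+15·35·24=20160; k=2: 4725+0+15·9·24=7965 → min 7965 | A_2..A_4: k=2: 0+2160+35·9·10=5310; k=3: 7560+0+35·24·10=15960 → min 5310 | A_3..A_5: k=3: 0+9120+9·24·38=17328; k=4: 2160+0+9·10·38=5580 → min 5580 | A_4..A_6: k=4: 0+15960+24·10·42=26040; k=5: 9120+0+24·38·42=47424 → min 26040.
Length 4: A_1..A_4: k=1: 0+5310+15·35·10=10560; k=2: 4725+2160+15·9·10=8235; k=3: 7965+0+15·24·10=11565 → min 8235 | A_2..A_5: k=2: 0+5580+35·9·38=17550; k=3: 7560+9120+35·24·38=48600; k=4: 5310+0+35·10·38=18610 → min 17550 | A_3..A_6: k=3: 0+26040+9·24·42=35112; k=4: 2160+15960+9·10·42=21900; k=5: 5580+0+9·38·42=19944 → min 19944.
Length 5: A_1..A_5: k=1: 0+17550+15·35·38=37500; k=2: 4725+5580+15·9·38=15435; k=3: 7965+9120+15·24·38=30765; k=4: 8235+0+15·10·38=13935 → min 13935 | A_2..A_6: k=2: 0+19944+35·9·42=33174; k=3: 7560+26040+35·24·42=68880; k=4: 5310+15960+35·10·42=35970; k=5: 17550+0+35·38·42=73410 → min 33174.
Length 6: A_1..A_6: k=1: 0+33174+15·35·42=55224; k=2: 4725+19944+15·9·42=30339; k=3: 7965+26040+15·24·42=49125; k=4: 8235+15960+15·10·42=30495; k=5: 13935+0+15·38·42=37875 → min 30339.
Optimal order: ((A_1 A_2) (((A_3 A_4) A_5) A_6)) with cost 30339.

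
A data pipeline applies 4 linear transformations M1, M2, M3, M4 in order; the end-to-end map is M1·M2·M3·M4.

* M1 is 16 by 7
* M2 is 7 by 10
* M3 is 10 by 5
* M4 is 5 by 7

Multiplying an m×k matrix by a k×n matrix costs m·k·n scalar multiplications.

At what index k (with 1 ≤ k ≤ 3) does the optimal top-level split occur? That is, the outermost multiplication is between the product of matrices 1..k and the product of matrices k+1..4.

1

Adjacent pairs: M1M2 = 16·7·10 = 1120; M2M3 = 7·10·5 = 350; M3M4 = 10·5·7 = 350.
Length 3: M1..M3: k=1: 0+350+16·7·5=910; k=2: 1120+0+16·10·5=1920 → min 910 | M2..M4: k=2: 0+350+7·10·7=840; k=3: 350+0+7·5·7=595 → min 595.
Top-level splits: k=1: (M1..M1)·(M2..M4) → 0+595+16·7·7 = 1379; k=2: (M1..M2)·(M3..M4) → 1120+350+16·10·7 = 2590; k=3: (M1..M3)·(M4..M4) → 910+0+16·5·7 = 1470.
Best split is after M1, i.e. k = 1.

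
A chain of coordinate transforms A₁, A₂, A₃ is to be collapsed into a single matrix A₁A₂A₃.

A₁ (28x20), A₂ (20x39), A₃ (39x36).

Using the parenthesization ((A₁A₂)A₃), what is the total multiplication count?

61152

(A₁A₂): 28×20 by 20×39 → 28×39, cost 28·20·39 = 21840
((A₁A₂)A₃): 28×39 by 39×36 → 28×36, cost 28·39·36 = 39312; cumulative 61152
Total: 61152 scalar multiplications.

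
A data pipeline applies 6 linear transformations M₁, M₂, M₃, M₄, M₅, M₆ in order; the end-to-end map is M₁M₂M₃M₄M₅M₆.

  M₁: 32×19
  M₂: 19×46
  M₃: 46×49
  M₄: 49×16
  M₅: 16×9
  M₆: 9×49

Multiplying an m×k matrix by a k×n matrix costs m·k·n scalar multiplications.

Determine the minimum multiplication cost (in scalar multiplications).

54792

Adjacent pairs: M₁M₂ = 32·19·46 = 27968; M₂M₃ = 19·46·49 = 42826; M₃M₄ = 46·49·16 = 36064; M₄M₅ = 49·16·9 = 7056; M₅M₆ = 16·9·49 = 7056.
Length 3: M₁..M₃: k=1: 0+42826+32·19·49=72618; k=2: 27968+0+32·46·49=100096 → min 72618 | M₂..M₄: k=2: 0+36064+19·46·16=50048; k=3: 42826+0+19·49·16=57722 → min 50048 | M₃..M₅: k=3: 0+7056+46·49·9=27342; k=4: 36064+0+46·16·9=42688 → min 27342 | M₄..M₆: k=4: 0+7056+49·16·49=45472; k=5: 7056+0+49·9·49=28665 → min 28665.
Length 4: M₁..M₄: k=1: 0+50048+32·19·16=59776; k=2: 27968+36064+32·46·16=87584; k=3: 72618+0+32·49·16=97706 → min 59776 | M₂..M₅: k=2: 0+27342+19·46·9=35208; k=3: 42826+7056+19·49·9=58261; k=4: 50048+0+19·16·9=52784 → min 35208 | M₃..M₆: k=3: 0+28665+46·49·49=139111; k=4: 36064+7056+46·16·49=79184; k=5: 27342+0+46·9·49=47628 → min 47628.
Length 5: M₁..M₅: k=1: 0+35208+32·19·9=40680; k=2: 27968+27342+32·46·9=68558; k=3: 72618+7056+32·49·9=93786; k=4: 59776+0+32·16·9=64384 → min 40680 | M₂..M₆: k=2: 0+47628+19·46·49=90454; k=3: 42826+28665+19·49·49=117110; k=4: 50048+7056+19·16·49=72000; k=5: 35208+0+19·9·49=43587 → min 43587.
Length 6: M₁..M₆: k=1: 0+43587+32·19·49=73379; k=2: 27968+47628+32·46·49=147724; k=3: 72618+28665+32·49·49=178115; k=4: 59776+7056+32·16·49=91920; k=5: 40680+0+32·9·49=54792 → min 54792.
Optimal order: ((M₁(M₂(M₃(M₄M₅))))M₆) with cost 54792.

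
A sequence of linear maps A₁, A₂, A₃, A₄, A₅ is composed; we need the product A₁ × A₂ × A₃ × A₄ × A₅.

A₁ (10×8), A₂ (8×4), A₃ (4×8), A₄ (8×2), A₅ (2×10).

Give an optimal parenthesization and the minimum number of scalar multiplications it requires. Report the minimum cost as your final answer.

488

Adjacent pairs: A₁A₂ = 10·8·4 = 320; A₂A₃ = 8·4·8 = 256; A₃A₄ = 4·8·2 = 64; A₄A₅ = 8·2·10 = 160.
Length 3: A₁..A₃: k=1: 0+256+10·8·8=896; k=2: 320+0+10·4·8=640 → min 640 | A₂..A₄: k=2: 0+64+8·4·2=128; k=3: 256+0+8·8·2=384 → min 128 | A₃..A₅: k=3: 0+160+4·8·10=480; k=4: 64+0+4·2·10=144 → min 144.
Length 4: A₁..A₄: k=1: 0+128+10·8·2=288; k=2: 320+64+10·4·2=464; k=3: 640+0+10·8·2=800 → min 288 | A₂..A₅: k=2: 0+144+8·4·10=464; k=3: 256+160+8·8·10=1056; k=4: 128+0+8·2·10=288 → min 288.
Length 5: A₁..A₅: k=1: 0+288+10·8·10=1088; k=2: 320+144+10·4·10=864; k=3: 640+160+10·8·10=1600; k=4: 288+0+10·2·10=488 → min 488.
Optimal parenthesization: ((A₁ × (A₂ × (A₃ × A₄))) × A₅) with cost 488.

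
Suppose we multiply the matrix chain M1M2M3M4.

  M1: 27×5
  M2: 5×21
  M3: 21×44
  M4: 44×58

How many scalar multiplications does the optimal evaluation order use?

Adjacent pairs: M1M2 = 27·5·21 = 2835; M2M3 = 5·21·44 = 4620; M3M4 = 21·44·58 = 53592.
Length 3: M1..M3: k=1: 0+4620+27·5·44=10560; k=2: 2835+0+27·21·44=27783 → min 10560 | M2..M4: k=2: 0+53592+5·21·58=59682; k=3: 4620+0+5·44·58=17380 → min 17380.
Length 4: M1..M4: k=1: 0+17380+27·5·58=25210; k=2: 2835+53592+27·21·58=89313; k=3: 10560+0+27·44·58=79464 → min 25210.
Optimal order: (M1((M2M3)M4)) with cost 25210.

25210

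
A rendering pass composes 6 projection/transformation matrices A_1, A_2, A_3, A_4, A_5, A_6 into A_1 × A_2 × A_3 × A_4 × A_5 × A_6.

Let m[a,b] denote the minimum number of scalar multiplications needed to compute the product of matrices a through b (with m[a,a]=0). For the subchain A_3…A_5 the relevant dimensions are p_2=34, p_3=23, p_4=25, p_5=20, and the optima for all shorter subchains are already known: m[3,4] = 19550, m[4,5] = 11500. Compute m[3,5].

m[3,5] = min over k∈[3,4] of m[3,k]+m[k+1,5]+p_{2}·p_k·p_{5}.
k=3: 0 + 11500 + 34·23·20 = 27140; k=4: 19550 + 0 + 34·25·20 = 36550.
Minimum: 27140 at k=3.

27140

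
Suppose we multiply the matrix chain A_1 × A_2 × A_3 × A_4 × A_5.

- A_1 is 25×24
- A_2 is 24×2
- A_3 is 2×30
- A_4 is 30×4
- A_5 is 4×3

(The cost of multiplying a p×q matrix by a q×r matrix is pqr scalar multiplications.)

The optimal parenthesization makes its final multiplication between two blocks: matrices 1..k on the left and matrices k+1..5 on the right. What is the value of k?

Adjacent pairs: A_1A_2 = 25·24·2 = 1200; A_2A_3 = 24·2·30 = 1440; A_3A_4 = 2·30·4 = 240; A_4A_5 = 30·4·3 = 360.
Length 3: A_1..A_3: k=1: 0+1440+25·24·30=19440; k=2: 1200+0+25·2·30=2700 → min 2700 | A_2..A_4: k=2: 0+240+24·2·4=432; k=3: 1440+0+24·30·4=4320 → min 432 | A_3..A_5: k=3: 0+360+2·30·3=540; k=4: 240+0+2·4·3=264 → min 264.
Length 4: A_1..A_4: k=1: 0+432+25·24·4=2832; k=2: 1200+240+25·2·4=1640; k=3: 2700+0+25·30·4=5700 → min 1640 | A_2..A_5: k=2: 0+264+24·2·3=408; k=3: 1440+360+24·30·3=3960; k=4: 432+0+24·4·3=720 → min 408.
Top-level splits: k=1: (A_1..A_1)·(A_2..A_5) → 0+408+25·24·3 = 2208; k=2: (A_1..A_2)·(A_3..A_5) → 1200+264+25·2·3 = 1614; k=3: (A_1..A_3)·(A_4..A_5) → 2700+360+25·30·3 = 5310; k=4: (A_1..A_4)·(A_5..A_5) → 1640+0+25·4·3 = 1940.
Best split is after A_2, i.e. k = 2.

2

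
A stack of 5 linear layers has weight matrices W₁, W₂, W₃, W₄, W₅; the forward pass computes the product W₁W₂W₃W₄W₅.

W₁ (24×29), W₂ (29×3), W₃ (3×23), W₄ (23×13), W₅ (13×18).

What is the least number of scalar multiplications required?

4983

Adjacent pairs: W₁W₂ = 24·29·3 = 2088; W₂W₃ = 29·3·23 = 2001; W₃W₄ = 3·23·13 = 897; W₄W₅ = 23·13·18 = 5382.
Length 3: W₁..W₃: k=1: 0+2001+24·29·23=18009; k=2: 2088+0+24·3·23=3744 → min 3744 | W₂..W₄: k=2: 0+897+29·3·13=2028; k=3: 2001+0+29·23·13=10672 → min 2028 | W₃..W₅: k=3: 0+5382+3·23·18=6624; k=4: 897+0+3·13·18=1599 → min 1599.
Length 4: W₁..W₄: k=1: 0+2028+24·29·13=11076; k=2: 2088+897+24·3·13=3921; k=3: 3744+0+24·23·13=10920 → min 3921 | W₂..W₅: k=2: 0+1599+29·3·18=3165; k=3: 2001+5382+29·23·18=19389; k=4: 2028+0+29·13·18=8814 → min 3165.
Length 5: W₁..W₅: k=1: 0+3165+24·29·18=15693; k=2: 2088+1599+24·3·18=4983; k=3: 3744+5382+24·23·18=19062; k=4: 3921+0+24·13·18=9537 → min 4983.
Optimal order: ((W₁W₂)((W₃W₄)W₅)) with cost 4983.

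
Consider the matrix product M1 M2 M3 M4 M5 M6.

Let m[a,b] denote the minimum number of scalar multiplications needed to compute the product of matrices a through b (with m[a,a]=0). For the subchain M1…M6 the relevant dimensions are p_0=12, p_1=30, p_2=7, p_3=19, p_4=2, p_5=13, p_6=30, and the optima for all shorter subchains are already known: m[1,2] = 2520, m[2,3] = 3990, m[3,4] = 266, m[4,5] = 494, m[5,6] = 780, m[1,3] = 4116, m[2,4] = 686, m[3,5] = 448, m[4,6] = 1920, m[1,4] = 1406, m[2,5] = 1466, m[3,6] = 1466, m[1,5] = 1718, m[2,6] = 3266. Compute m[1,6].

2906

m[1,6] = min over k∈[1,5] of m[1,k]+m[k+1,6]+p_{0}·p_k·p_{6}.
k=1: 0 + 3266 + 12·30·30 = 14066; k=2: 2520 + 1466 + 12·7·30 = 6506; k=3: 4116 + 1920 + 12·19·30 = 12876; k=4: 1406 + 780 + 12·2·30 = 2906; k=5: 1718 + 0 + 12·13·30 = 6398.
Minimum: 2906 at k=4.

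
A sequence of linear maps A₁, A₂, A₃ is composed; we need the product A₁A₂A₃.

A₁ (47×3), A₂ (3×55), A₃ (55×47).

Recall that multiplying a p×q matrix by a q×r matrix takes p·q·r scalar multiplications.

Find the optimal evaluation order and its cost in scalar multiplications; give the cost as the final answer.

14382

(A₁(A₂A₃)): cost 14382.
((A₁A₂)A₃): cost 129250.
Optimal: (A₁(A₂A₃)) with cost 14382.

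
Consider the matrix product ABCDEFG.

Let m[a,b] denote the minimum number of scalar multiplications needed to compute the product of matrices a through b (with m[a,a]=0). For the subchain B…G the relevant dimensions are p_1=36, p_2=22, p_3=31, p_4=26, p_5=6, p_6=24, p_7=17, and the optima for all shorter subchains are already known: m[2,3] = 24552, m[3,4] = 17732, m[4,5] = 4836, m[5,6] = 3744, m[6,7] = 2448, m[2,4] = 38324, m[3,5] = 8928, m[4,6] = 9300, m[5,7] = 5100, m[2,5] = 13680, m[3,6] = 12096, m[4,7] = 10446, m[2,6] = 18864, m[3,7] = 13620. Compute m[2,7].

19800

m[2,7] = min over k∈[2,6] of m[2,k]+m[k+1,7]+p_{1}·p_k·p_{7}.
k=2: 0 + 13620 + 36·22·17 = 27084; k=3: 24552 + 10446 + 36·31·17 = 53970; k=4: 38324 + 5100 + 36·26·17 = 59336; k=5: 13680 + 2448 + 36·6·17 = 19800; k=6: 18864 + 0 + 36·24·17 = 33552.
Minimum: 19800 at k=5.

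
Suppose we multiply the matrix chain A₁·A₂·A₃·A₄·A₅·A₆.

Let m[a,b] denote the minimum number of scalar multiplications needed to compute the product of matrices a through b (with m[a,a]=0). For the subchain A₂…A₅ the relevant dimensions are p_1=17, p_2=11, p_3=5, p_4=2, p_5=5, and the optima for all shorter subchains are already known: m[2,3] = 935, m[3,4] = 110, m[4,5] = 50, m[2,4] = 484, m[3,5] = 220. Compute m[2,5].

m[2,5] = min over k∈[2,4] of m[2,k]+m[k+1,5]+p_{1}·p_k·p_{5}.
k=2: 0 + 220 + 17·11·5 = 1155; k=3: 935 + 50 + 17·5·5 = 1410; k=4: 484 + 0 + 17·2·5 = 654.
Minimum: 654 at k=4.

654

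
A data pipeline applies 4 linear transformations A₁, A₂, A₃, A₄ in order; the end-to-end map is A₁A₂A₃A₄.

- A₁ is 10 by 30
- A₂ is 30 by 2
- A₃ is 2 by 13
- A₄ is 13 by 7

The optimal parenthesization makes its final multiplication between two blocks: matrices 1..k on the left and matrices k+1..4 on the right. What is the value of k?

2

Adjacent pairs: A₁A₂ = 10·30·2 = 600; A₂A₃ = 30·2·13 = 780; A₃A₄ = 2·13·7 = 182.
Length 3: A₁..A₃: k=1: 0+780+10·30·13=4680; k=2: 600+0+10·2·13=860 → min 860 | A₂..A₄: k=2: 0+182+30·2·7=602; k=3: 780+0+30·13·7=3510 → min 602.
Top-level splits: k=1: (A₁..A₁)·(A₂..A₄) → 0+602+10·30·7 = 2702; k=2: (A₁..A₂)·(A₃..A₄) → 600+182+10·2·7 = 922; k=3: (A₁..A₃)·(A₄..A₄) → 860+0+10·13·7 = 1770.
Best split is after A₂, i.e. k = 2.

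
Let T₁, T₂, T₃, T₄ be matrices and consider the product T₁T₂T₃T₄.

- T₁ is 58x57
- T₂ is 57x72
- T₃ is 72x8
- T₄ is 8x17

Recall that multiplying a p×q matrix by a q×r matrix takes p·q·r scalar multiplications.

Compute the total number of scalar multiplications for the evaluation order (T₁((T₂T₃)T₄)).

96786

(T₂T₃): 57×72 by 72×8 → 57×8, cost 57·72·8 = 32832
((T₂T₃)T₄): 57×8 by 8×17 → 57×17, cost 57·8·17 = 7752; cumulative 40584
(T₁((T₂T₃)T₄)): 58×57 by 57×17 → 58×17, cost 58·57·17 = 56202; cumulative 96786
Total: 96786 scalar multiplications.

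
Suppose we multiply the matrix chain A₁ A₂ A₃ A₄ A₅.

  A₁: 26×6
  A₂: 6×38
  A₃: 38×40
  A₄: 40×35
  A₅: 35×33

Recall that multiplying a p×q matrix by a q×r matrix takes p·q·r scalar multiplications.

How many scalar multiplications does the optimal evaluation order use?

29598

Adjacent pairs: A₁A₂ = 26·6·38 = 5928; A₂A₃ = 6·38·40 = 9120; A₃A₄ = 38·40·35 = 53200; A₄A₅ = 40·35·33 = 46200.
Length 3: A₁..A₃: k=1: 0+9120+26·6·40=15360; k=2: 5928+0+26·38·40=45448 → min 15360 | A₂..A₄: k=2: 0+53200+6·38·35=61180; k=3: 9120+0+6·40·35=17520 → min 17520 | A₃..A₅: k=3: 0+46200+38·40·33=96360; k=4: 53200+0+38·35·33=97090 → min 96360.
Length 4: A₁..A₄: k=1: 0+17520+26·6·35=22980; k=2: 5928+53200+26·38·35=93708; k=3: 15360+0+26·40·35=51760 → min 22980 | A₂..A₅: k=2: 0+96360+6·38·33=103884; k=3: 9120+46200+6·40·33=63240; k=4: 17520+0+6·35·33=24450 → min 24450.
Length 5: A₁..A₅: k=1: 0+24450+26·6·33=29598; k=2: 5928+96360+26·38·33=134892; k=3: 15360+46200+26·40·33=95880; k=4: 22980+0+26·35·33=53010 → min 29598.
Optimal order: (A₁ (((A₂ A₃) A₄) A₅)) with cost 29598.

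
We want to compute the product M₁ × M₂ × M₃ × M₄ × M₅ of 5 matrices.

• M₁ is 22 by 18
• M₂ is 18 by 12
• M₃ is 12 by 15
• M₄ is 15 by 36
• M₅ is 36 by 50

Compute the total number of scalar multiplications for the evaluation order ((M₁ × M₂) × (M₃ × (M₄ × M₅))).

(M₁ × M₂): 22×18 by 18×12 → 22×12, cost 22·18·12 = 4752
(M₄ × M₅): 15×36 by 36×50 → 15×50, cost 15·36·50 = 27000
(M₃ × (M₄ × M₅)): 12×15 by 15×50 → 12×50, cost 12·15·50 = 9000; cumulative 36000
((M₁ × M₂) × (M₃ × (M₄ × M₅))): 22×12 by 12×50 → 22×50, cost 22·12·50 = 13200; cumulative 53952
Total: 53952 scalar multiplications.

53952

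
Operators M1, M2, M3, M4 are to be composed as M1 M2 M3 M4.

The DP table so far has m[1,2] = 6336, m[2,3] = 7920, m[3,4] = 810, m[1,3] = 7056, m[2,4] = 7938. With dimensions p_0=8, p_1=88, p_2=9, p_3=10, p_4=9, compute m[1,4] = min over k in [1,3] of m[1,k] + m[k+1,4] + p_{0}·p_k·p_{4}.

7776

m[1,4] = min over k∈[1,3] of m[1,k]+m[k+1,4]+p_{0}·p_k·p_{4}.
k=1: 0 + 7938 + 8·88·9 = 14274; k=2: 6336 + 810 + 8·9·9 = 7794; k=3: 7056 + 0 + 8·10·9 = 7776.
Minimum: 7776 at k=3.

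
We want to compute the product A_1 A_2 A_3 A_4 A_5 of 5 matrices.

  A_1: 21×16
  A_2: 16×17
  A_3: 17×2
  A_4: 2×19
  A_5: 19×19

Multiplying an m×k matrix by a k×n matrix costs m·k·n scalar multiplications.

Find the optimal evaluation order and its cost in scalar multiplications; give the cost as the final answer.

2736

Adjacent pairs: A_1A_2 = 21·16·17 = 5712; A_2A_3 = 16·17·2 = 544; A_3A_4 = 17·2·19 = 646; A_4A_5 = 2·19·19 = 722.
Length 3: A_1..A_3: k=1: 0+544+21·16·2=1216; k=2: 5712+0+21·17·2=6426 → min 1216 | A_2..A_4: k=2: 0+646+16·17·19=5814; k=3: 544+0+16·2·19=1152 → min 1152 | A_3..A_5: k=3: 0+722+17·2·19=1368; k=4: 646+0+17·19·19=6783 → min 1368.
Length 4: A_1..A_4: k=1: 0+1152+21·16·19=7536; k=2: 5712+646+21·17·19=13141; k=3: 1216+0+21·2·19=2014 → min 2014 | A_2..A_5: k=2: 0+1368+16·17·19=6536; k=3: 544+722+16·2·19=1874; k=4: 1152+0+16·19·19=6928 → min 1874.
Length 5: A_1..A_5: k=1: 0+1874+21·16·19=8258; k=2: 5712+1368+21·17·19=13863; k=3: 1216+722+21·2·19=2736; k=4: 2014+0+21·19·19=9595 → min 2736.
Optimal parenthesization: ((A_1 (A_2 A_3)) (A_4 A_5)) with cost 2736.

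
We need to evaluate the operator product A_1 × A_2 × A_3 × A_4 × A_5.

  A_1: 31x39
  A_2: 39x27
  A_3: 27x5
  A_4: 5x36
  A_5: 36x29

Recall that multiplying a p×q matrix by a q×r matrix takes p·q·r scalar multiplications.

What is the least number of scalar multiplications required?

Adjacent pairs: A_1A_2 = 31·39·27 = 32643; A_2A_3 = 39·27·5 = 5265; A_3A_4 = 27·5·36 = 4860; A_4A_5 = 5·36·29 = 5220.
Length 3: A_1..A_3: k=1: 0+5265+31·39·5=11310; k=2: 32643+0+31·27·5=36828 → min 11310 | A_2..A_4: k=2: 0+4860+39·27·36=42768; k=3: 5265+0+39·5·36=12285 → min 12285 | A_3..A_5: k=3: 0+5220+27·5·29=9135; k=4: 4860+0+27·36·29=33048 → min 9135.
Length 4: A_1..A_4: k=1: 0+12285+31·39·36=55809; k=2: 32643+4860+31·27·36=67635; k=3: 11310+0+31·5·36=16890 → min 16890 | A_2..A_5: k=2: 0+9135+39·27·29=39672; k=3: 5265+5220+39·5·29=16140; k=4: 12285+0+39·36·29=53001 → min 16140.
Length 5: A_1..A_5: k=1: 0+16140+31·39·29=51201; k=2: 32643+9135+31·27·29=66051; k=3: 11310+5220+31·5·29=21025; k=4: 16890+0+31·36·29=49254 → min 21025.
Optimal order: ((A_1 × (A_2 × A_3)) × (A_4 × A_5)) with cost 21025.

21025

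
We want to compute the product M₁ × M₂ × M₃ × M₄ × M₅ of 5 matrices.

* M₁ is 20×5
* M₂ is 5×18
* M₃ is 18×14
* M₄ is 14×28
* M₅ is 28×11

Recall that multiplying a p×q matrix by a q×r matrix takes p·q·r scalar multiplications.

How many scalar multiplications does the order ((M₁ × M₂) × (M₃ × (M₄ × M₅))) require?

(M₁ × M₂): 20×5 by 5×18 → 20×18, cost 20·5·18 = 1800
(M₄ × M₅): 14×28 by 28×11 → 14×11, cost 14·28·11 = 4312
(M₃ × (M₄ × M₅)): 18×14 by 14×11 → 18×11, cost 18·14·11 = 2772; cumulative 7084
((M₁ × M₂) × (M₃ × (M₄ × M₅))): 20×18 by 18×11 → 20×11, cost 20·18·11 = 3960; cumulative 12844
Total: 12844 scalar multiplications.

12844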